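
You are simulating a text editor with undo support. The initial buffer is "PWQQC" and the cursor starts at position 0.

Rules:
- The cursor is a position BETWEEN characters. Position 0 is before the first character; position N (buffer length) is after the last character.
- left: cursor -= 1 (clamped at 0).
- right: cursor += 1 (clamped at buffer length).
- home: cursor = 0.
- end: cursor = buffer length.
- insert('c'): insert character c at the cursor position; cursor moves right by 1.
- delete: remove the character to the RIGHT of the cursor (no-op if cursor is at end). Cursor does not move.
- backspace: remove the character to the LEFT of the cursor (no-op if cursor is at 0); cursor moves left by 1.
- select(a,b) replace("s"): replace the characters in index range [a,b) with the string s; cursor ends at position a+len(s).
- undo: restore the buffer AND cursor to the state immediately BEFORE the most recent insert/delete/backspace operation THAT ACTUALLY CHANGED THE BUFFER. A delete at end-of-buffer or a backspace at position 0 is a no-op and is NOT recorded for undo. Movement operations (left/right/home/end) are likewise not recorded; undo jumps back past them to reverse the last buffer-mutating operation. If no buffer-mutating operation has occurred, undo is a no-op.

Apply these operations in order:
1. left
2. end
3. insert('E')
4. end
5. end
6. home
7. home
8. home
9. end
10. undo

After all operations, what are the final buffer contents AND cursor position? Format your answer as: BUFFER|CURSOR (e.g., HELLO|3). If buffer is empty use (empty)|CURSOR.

After op 1 (left): buf='PWQQC' cursor=0
After op 2 (end): buf='PWQQC' cursor=5
After op 3 (insert('E')): buf='PWQQCE' cursor=6
After op 4 (end): buf='PWQQCE' cursor=6
After op 5 (end): buf='PWQQCE' cursor=6
After op 6 (home): buf='PWQQCE' cursor=0
After op 7 (home): buf='PWQQCE' cursor=0
After op 8 (home): buf='PWQQCE' cursor=0
After op 9 (end): buf='PWQQCE' cursor=6
After op 10 (undo): buf='PWQQC' cursor=5

Answer: PWQQC|5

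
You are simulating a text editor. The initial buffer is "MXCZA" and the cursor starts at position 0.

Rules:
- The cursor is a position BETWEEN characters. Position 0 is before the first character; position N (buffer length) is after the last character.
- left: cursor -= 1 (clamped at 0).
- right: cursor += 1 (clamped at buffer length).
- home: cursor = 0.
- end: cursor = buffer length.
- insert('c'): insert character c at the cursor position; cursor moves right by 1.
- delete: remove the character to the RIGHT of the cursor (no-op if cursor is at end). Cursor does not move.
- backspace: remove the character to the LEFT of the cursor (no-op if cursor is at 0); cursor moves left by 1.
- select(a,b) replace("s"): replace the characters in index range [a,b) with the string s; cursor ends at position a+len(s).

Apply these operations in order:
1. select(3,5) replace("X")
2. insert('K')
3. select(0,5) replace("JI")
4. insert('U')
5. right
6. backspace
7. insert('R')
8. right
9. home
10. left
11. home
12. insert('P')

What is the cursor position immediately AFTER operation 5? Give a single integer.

After op 1 (select(3,5) replace("X")): buf='MXCX' cursor=4
After op 2 (insert('K')): buf='MXCXK' cursor=5
After op 3 (select(0,5) replace("JI")): buf='JI' cursor=2
After op 4 (insert('U')): buf='JIU' cursor=3
After op 5 (right): buf='JIU' cursor=3

Answer: 3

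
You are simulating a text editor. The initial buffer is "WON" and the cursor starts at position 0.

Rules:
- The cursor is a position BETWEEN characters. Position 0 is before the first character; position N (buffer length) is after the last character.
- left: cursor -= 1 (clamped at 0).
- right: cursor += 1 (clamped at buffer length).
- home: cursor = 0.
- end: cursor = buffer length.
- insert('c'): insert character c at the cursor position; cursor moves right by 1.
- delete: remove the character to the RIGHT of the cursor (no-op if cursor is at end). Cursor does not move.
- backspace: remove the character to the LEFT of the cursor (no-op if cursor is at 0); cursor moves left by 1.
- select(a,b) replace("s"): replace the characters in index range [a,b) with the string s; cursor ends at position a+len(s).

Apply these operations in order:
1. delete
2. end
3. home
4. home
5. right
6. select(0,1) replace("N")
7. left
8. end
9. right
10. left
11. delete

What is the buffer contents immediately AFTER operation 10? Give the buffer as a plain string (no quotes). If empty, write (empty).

After op 1 (delete): buf='ON' cursor=0
After op 2 (end): buf='ON' cursor=2
After op 3 (home): buf='ON' cursor=0
After op 4 (home): buf='ON' cursor=0
After op 5 (right): buf='ON' cursor=1
After op 6 (select(0,1) replace("N")): buf='NN' cursor=1
After op 7 (left): buf='NN' cursor=0
After op 8 (end): buf='NN' cursor=2
After op 9 (right): buf='NN' cursor=2
After op 10 (left): buf='NN' cursor=1

Answer: NN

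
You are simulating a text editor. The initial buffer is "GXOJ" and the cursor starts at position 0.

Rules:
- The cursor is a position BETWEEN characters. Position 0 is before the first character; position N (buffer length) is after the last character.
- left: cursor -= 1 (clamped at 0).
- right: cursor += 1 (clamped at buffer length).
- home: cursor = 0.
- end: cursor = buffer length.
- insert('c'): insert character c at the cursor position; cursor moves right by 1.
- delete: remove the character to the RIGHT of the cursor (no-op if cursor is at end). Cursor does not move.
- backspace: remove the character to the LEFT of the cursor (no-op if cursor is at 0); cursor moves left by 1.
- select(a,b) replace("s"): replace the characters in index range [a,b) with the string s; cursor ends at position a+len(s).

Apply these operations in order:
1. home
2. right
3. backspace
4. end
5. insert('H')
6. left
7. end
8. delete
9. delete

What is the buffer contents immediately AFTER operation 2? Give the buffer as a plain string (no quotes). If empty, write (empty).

After op 1 (home): buf='GXOJ' cursor=0
After op 2 (right): buf='GXOJ' cursor=1

Answer: GXOJ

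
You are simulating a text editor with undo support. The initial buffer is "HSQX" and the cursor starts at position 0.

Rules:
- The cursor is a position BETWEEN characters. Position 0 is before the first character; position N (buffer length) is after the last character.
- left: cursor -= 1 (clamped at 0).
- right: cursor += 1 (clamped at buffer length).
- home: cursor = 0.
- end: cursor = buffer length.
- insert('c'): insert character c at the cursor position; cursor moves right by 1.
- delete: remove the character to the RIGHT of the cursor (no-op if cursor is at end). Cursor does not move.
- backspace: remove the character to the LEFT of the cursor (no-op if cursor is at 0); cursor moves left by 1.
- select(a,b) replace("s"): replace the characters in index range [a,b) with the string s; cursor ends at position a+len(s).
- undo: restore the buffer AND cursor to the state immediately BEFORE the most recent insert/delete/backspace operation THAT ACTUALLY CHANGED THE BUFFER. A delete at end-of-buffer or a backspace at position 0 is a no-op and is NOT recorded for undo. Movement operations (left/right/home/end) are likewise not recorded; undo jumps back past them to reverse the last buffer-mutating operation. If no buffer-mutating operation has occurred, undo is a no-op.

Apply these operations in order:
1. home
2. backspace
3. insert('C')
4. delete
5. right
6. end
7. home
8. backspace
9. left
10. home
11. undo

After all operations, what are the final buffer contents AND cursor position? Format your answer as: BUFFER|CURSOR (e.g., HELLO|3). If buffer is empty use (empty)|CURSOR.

Answer: CHSQX|1

Derivation:
After op 1 (home): buf='HSQX' cursor=0
After op 2 (backspace): buf='HSQX' cursor=0
After op 3 (insert('C')): buf='CHSQX' cursor=1
After op 4 (delete): buf='CSQX' cursor=1
After op 5 (right): buf='CSQX' cursor=2
After op 6 (end): buf='CSQX' cursor=4
After op 7 (home): buf='CSQX' cursor=0
After op 8 (backspace): buf='CSQX' cursor=0
After op 9 (left): buf='CSQX' cursor=0
After op 10 (home): buf='CSQX' cursor=0
After op 11 (undo): buf='CHSQX' cursor=1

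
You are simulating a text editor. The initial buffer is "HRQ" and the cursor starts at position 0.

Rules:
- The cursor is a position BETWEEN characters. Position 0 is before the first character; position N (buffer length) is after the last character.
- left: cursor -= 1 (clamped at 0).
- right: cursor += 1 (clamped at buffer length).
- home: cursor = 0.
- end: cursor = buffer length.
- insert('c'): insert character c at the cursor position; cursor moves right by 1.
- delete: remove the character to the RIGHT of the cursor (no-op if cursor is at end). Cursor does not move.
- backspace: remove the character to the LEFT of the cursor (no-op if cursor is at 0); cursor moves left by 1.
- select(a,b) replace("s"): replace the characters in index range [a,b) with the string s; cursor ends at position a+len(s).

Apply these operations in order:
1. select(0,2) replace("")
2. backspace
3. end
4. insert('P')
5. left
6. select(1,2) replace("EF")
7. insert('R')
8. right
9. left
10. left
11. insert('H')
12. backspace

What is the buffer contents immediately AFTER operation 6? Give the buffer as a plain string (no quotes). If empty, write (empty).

After op 1 (select(0,2) replace("")): buf='Q' cursor=0
After op 2 (backspace): buf='Q' cursor=0
After op 3 (end): buf='Q' cursor=1
After op 4 (insert('P')): buf='QP' cursor=2
After op 5 (left): buf='QP' cursor=1
After op 6 (select(1,2) replace("EF")): buf='QEF' cursor=3

Answer: QEF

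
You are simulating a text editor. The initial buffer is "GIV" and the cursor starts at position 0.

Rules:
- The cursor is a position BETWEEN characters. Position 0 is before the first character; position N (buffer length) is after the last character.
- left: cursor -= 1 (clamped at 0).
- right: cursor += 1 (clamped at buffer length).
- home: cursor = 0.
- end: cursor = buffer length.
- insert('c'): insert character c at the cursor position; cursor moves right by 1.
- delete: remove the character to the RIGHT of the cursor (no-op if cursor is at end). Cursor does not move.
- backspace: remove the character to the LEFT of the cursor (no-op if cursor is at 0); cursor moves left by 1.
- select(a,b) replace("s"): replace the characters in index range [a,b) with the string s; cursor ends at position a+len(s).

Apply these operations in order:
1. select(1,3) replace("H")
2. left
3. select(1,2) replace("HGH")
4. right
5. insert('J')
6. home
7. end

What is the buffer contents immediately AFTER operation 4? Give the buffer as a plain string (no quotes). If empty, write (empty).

After op 1 (select(1,3) replace("H")): buf='GH' cursor=2
After op 2 (left): buf='GH' cursor=1
After op 3 (select(1,2) replace("HGH")): buf='GHGH' cursor=4
After op 4 (right): buf='GHGH' cursor=4

Answer: GHGH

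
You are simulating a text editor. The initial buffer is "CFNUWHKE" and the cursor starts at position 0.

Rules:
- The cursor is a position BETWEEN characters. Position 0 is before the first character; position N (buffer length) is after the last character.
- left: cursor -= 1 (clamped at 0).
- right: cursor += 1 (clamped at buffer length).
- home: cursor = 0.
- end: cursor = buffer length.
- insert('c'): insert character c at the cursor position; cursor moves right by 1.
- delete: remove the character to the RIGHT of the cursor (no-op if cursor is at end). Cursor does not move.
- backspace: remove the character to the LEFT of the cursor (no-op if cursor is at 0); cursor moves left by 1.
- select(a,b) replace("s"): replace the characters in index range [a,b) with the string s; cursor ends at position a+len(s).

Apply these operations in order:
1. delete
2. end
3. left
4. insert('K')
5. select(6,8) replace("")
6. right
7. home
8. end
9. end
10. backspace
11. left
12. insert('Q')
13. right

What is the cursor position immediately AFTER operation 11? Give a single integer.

After op 1 (delete): buf='FNUWHKE' cursor=0
After op 2 (end): buf='FNUWHKE' cursor=7
After op 3 (left): buf='FNUWHKE' cursor=6
After op 4 (insert('K')): buf='FNUWHKKE' cursor=7
After op 5 (select(6,8) replace("")): buf='FNUWHK' cursor=6
After op 6 (right): buf='FNUWHK' cursor=6
After op 7 (home): buf='FNUWHK' cursor=0
After op 8 (end): buf='FNUWHK' cursor=6
After op 9 (end): buf='FNUWHK' cursor=6
After op 10 (backspace): buf='FNUWH' cursor=5
After op 11 (left): buf='FNUWH' cursor=4

Answer: 4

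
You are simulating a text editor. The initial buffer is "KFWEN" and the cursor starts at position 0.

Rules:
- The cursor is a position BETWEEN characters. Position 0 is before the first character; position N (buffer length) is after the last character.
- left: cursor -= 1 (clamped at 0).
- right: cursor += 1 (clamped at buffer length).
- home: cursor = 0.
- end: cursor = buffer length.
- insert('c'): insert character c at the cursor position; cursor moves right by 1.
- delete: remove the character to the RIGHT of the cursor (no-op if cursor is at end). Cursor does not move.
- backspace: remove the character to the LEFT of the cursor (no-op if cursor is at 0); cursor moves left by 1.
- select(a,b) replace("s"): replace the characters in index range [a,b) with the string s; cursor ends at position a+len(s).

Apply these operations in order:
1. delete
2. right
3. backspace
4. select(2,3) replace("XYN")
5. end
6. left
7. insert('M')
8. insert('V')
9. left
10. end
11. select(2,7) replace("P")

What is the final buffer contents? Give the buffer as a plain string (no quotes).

Answer: WEP

Derivation:
After op 1 (delete): buf='FWEN' cursor=0
After op 2 (right): buf='FWEN' cursor=1
After op 3 (backspace): buf='WEN' cursor=0
After op 4 (select(2,3) replace("XYN")): buf='WEXYN' cursor=5
After op 5 (end): buf='WEXYN' cursor=5
After op 6 (left): buf='WEXYN' cursor=4
After op 7 (insert('M')): buf='WEXYMN' cursor=5
After op 8 (insert('V')): buf='WEXYMVN' cursor=6
After op 9 (left): buf='WEXYMVN' cursor=5
After op 10 (end): buf='WEXYMVN' cursor=7
After op 11 (select(2,7) replace("P")): buf='WEP' cursor=3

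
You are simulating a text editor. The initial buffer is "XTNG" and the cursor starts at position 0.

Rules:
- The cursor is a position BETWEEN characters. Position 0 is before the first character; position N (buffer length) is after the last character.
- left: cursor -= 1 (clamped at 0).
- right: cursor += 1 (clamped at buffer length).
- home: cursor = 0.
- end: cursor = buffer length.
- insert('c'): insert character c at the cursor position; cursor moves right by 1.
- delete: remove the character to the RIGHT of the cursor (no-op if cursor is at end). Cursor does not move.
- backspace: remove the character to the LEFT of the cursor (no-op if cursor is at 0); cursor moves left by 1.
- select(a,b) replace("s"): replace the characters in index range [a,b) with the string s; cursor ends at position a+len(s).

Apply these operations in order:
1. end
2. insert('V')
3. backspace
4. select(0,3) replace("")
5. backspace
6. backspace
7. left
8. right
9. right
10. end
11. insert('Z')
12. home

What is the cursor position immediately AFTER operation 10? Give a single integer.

After op 1 (end): buf='XTNG' cursor=4
After op 2 (insert('V')): buf='XTNGV' cursor=5
After op 3 (backspace): buf='XTNG' cursor=4
After op 4 (select(0,3) replace("")): buf='G' cursor=0
After op 5 (backspace): buf='G' cursor=0
After op 6 (backspace): buf='G' cursor=0
After op 7 (left): buf='G' cursor=0
After op 8 (right): buf='G' cursor=1
After op 9 (right): buf='G' cursor=1
After op 10 (end): buf='G' cursor=1

Answer: 1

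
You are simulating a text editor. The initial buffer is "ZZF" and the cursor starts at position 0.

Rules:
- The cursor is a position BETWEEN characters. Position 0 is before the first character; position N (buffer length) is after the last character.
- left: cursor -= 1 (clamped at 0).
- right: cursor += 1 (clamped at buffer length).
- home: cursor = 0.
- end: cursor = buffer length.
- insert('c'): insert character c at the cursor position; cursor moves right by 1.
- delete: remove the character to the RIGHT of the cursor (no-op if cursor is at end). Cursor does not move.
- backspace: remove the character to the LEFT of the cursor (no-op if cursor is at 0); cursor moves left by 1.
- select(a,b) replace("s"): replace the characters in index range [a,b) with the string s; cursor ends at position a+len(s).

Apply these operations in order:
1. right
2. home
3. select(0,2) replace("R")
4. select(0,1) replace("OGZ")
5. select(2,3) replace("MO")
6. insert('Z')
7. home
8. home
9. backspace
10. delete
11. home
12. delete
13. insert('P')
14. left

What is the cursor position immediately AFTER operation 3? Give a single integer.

Answer: 1

Derivation:
After op 1 (right): buf='ZZF' cursor=1
After op 2 (home): buf='ZZF' cursor=0
After op 3 (select(0,2) replace("R")): buf='RF' cursor=1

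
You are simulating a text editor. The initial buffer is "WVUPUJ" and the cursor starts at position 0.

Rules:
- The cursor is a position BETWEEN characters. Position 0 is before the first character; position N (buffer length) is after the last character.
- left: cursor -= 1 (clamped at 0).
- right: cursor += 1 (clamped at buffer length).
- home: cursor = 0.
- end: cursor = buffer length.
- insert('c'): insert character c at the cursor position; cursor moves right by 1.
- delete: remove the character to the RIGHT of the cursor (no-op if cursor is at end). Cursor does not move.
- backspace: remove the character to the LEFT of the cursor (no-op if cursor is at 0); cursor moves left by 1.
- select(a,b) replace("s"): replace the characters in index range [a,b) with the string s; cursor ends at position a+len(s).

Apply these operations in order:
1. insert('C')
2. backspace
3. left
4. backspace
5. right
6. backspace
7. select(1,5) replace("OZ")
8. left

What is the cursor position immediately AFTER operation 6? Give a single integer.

Answer: 0

Derivation:
After op 1 (insert('C')): buf='CWVUPUJ' cursor=1
After op 2 (backspace): buf='WVUPUJ' cursor=0
After op 3 (left): buf='WVUPUJ' cursor=0
After op 4 (backspace): buf='WVUPUJ' cursor=0
After op 5 (right): buf='WVUPUJ' cursor=1
After op 6 (backspace): buf='VUPUJ' cursor=0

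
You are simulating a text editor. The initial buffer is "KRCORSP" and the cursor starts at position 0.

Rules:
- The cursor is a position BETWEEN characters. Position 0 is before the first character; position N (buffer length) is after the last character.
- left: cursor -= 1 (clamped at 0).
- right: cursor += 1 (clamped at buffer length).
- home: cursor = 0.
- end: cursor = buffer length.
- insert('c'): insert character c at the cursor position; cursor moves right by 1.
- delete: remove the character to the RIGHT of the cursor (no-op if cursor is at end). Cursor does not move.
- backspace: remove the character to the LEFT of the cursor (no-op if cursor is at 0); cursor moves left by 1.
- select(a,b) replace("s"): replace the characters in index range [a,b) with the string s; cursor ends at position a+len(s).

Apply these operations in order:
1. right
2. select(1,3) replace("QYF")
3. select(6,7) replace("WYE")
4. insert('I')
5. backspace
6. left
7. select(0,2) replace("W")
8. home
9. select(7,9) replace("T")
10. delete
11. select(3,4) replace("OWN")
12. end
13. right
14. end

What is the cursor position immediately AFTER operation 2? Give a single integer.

Answer: 4

Derivation:
After op 1 (right): buf='KRCORSP' cursor=1
After op 2 (select(1,3) replace("QYF")): buf='KQYFORSP' cursor=4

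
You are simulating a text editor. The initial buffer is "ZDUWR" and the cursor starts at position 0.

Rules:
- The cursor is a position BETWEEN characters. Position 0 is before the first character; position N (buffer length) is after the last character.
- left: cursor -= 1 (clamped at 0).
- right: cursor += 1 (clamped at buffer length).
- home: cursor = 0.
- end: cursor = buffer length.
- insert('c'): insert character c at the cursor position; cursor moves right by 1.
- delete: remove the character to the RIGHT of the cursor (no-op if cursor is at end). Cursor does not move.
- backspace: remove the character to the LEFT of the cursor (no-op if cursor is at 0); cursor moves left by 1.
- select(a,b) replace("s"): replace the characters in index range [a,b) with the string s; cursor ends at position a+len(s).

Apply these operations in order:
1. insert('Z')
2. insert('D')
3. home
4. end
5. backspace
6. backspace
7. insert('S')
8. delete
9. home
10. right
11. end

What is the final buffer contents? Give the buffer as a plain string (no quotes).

Answer: ZDZDUS

Derivation:
After op 1 (insert('Z')): buf='ZZDUWR' cursor=1
After op 2 (insert('D')): buf='ZDZDUWR' cursor=2
After op 3 (home): buf='ZDZDUWR' cursor=0
After op 4 (end): buf='ZDZDUWR' cursor=7
After op 5 (backspace): buf='ZDZDUW' cursor=6
After op 6 (backspace): buf='ZDZDU' cursor=5
After op 7 (insert('S')): buf='ZDZDUS' cursor=6
After op 8 (delete): buf='ZDZDUS' cursor=6
After op 9 (home): buf='ZDZDUS' cursor=0
After op 10 (right): buf='ZDZDUS' cursor=1
After op 11 (end): buf='ZDZDUS' cursor=6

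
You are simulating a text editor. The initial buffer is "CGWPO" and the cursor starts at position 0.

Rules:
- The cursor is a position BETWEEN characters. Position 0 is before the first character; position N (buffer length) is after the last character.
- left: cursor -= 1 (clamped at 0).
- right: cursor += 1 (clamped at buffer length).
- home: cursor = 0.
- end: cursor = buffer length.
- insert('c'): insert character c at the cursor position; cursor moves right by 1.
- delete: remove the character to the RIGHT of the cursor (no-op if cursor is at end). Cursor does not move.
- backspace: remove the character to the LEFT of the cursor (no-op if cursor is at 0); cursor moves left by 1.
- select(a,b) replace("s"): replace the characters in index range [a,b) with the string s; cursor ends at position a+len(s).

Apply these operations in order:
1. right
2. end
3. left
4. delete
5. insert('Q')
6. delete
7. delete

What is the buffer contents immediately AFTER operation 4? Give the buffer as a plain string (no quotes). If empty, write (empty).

Answer: CGWP

Derivation:
After op 1 (right): buf='CGWPO' cursor=1
After op 2 (end): buf='CGWPO' cursor=5
After op 3 (left): buf='CGWPO' cursor=4
After op 4 (delete): buf='CGWP' cursor=4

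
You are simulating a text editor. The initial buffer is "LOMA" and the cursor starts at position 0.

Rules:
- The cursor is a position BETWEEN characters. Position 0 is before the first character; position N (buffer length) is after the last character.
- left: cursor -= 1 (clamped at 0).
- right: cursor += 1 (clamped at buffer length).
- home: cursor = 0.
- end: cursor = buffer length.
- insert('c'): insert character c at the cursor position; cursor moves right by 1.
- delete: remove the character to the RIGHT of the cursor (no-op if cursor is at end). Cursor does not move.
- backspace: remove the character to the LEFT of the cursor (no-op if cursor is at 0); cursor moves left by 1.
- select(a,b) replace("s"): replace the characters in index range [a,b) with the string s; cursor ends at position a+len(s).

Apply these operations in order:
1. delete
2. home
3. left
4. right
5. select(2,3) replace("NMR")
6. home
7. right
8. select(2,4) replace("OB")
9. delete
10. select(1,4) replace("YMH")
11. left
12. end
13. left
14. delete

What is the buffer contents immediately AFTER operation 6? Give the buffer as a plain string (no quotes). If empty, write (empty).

After op 1 (delete): buf='OMA' cursor=0
After op 2 (home): buf='OMA' cursor=0
After op 3 (left): buf='OMA' cursor=0
After op 4 (right): buf='OMA' cursor=1
After op 5 (select(2,3) replace("NMR")): buf='OMNMR' cursor=5
After op 6 (home): buf='OMNMR' cursor=0

Answer: OMNMR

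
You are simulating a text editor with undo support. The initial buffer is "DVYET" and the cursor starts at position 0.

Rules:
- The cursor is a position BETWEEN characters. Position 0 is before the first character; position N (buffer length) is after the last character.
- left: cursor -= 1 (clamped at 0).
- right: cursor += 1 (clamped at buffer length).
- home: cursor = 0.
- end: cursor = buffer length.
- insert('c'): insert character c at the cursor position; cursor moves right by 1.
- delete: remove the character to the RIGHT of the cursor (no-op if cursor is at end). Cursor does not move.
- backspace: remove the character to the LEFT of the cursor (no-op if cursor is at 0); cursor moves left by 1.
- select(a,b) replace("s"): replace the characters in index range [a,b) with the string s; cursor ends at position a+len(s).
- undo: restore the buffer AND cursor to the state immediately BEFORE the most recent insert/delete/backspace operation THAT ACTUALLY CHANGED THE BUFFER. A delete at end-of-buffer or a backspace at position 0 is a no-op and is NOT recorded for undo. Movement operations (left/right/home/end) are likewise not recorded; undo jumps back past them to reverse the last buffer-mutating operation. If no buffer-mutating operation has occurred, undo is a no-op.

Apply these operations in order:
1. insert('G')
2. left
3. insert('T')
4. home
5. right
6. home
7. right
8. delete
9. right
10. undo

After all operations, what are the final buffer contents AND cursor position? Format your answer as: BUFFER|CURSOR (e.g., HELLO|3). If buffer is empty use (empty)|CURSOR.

After op 1 (insert('G')): buf='GDVYET' cursor=1
After op 2 (left): buf='GDVYET' cursor=0
After op 3 (insert('T')): buf='TGDVYET' cursor=1
After op 4 (home): buf='TGDVYET' cursor=0
After op 5 (right): buf='TGDVYET' cursor=1
After op 6 (home): buf='TGDVYET' cursor=0
After op 7 (right): buf='TGDVYET' cursor=1
After op 8 (delete): buf='TDVYET' cursor=1
After op 9 (right): buf='TDVYET' cursor=2
After op 10 (undo): buf='TGDVYET' cursor=1

Answer: TGDVYET|1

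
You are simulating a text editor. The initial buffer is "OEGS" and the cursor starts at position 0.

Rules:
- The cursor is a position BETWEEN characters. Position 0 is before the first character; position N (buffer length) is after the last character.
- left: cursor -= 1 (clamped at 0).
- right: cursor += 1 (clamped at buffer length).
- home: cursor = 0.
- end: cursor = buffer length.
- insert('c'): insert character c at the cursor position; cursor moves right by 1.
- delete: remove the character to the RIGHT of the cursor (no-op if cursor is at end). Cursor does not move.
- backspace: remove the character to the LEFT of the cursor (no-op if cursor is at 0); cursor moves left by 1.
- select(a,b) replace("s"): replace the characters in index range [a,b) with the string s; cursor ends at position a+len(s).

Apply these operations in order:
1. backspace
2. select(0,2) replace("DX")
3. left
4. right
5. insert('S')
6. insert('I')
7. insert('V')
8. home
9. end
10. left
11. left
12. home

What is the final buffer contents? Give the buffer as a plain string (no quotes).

After op 1 (backspace): buf='OEGS' cursor=0
After op 2 (select(0,2) replace("DX")): buf='DXGS' cursor=2
After op 3 (left): buf='DXGS' cursor=1
After op 4 (right): buf='DXGS' cursor=2
After op 5 (insert('S')): buf='DXSGS' cursor=3
After op 6 (insert('I')): buf='DXSIGS' cursor=4
After op 7 (insert('V')): buf='DXSIVGS' cursor=5
After op 8 (home): buf='DXSIVGS' cursor=0
After op 9 (end): buf='DXSIVGS' cursor=7
After op 10 (left): buf='DXSIVGS' cursor=6
After op 11 (left): buf='DXSIVGS' cursor=5
After op 12 (home): buf='DXSIVGS' cursor=0

Answer: DXSIVGS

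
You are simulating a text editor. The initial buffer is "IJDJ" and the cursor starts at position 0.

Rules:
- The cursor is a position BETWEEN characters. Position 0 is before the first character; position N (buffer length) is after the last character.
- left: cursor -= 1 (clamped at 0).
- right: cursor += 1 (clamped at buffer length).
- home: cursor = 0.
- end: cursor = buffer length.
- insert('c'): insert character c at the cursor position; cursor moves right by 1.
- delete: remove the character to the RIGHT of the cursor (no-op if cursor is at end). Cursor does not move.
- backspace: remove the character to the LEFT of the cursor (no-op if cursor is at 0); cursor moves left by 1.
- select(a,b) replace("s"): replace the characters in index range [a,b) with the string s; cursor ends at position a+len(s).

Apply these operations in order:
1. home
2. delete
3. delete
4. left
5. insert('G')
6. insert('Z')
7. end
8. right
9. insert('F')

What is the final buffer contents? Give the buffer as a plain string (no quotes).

After op 1 (home): buf='IJDJ' cursor=0
After op 2 (delete): buf='JDJ' cursor=0
After op 3 (delete): buf='DJ' cursor=0
After op 4 (left): buf='DJ' cursor=0
After op 5 (insert('G')): buf='GDJ' cursor=1
After op 6 (insert('Z')): buf='GZDJ' cursor=2
After op 7 (end): buf='GZDJ' cursor=4
After op 8 (right): buf='GZDJ' cursor=4
After op 9 (insert('F')): buf='GZDJF' cursor=5

Answer: GZDJF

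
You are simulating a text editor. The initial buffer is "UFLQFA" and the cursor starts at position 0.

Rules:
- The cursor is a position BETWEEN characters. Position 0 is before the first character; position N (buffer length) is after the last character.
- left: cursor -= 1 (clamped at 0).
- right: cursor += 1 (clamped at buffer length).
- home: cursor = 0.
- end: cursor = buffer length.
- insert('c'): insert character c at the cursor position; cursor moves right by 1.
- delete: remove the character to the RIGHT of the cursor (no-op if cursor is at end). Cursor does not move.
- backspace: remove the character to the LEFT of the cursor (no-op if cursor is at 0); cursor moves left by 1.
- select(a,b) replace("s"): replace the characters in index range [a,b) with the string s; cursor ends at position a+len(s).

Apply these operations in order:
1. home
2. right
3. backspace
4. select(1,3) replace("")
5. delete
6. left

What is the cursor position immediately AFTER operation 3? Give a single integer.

After op 1 (home): buf='UFLQFA' cursor=0
After op 2 (right): buf='UFLQFA' cursor=1
After op 3 (backspace): buf='FLQFA' cursor=0

Answer: 0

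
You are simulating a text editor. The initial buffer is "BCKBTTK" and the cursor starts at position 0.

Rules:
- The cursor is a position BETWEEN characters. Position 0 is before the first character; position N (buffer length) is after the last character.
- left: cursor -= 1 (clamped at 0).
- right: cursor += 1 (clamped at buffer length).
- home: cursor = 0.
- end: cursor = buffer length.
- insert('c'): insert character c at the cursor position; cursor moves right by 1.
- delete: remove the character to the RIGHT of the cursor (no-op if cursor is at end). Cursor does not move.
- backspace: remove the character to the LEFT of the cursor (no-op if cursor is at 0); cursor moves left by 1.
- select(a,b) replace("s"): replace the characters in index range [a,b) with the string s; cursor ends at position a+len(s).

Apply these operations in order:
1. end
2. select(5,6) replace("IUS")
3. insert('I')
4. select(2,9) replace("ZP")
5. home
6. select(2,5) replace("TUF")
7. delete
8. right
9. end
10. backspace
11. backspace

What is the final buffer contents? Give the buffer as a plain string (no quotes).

Answer: BCT

Derivation:
After op 1 (end): buf='BCKBTTK' cursor=7
After op 2 (select(5,6) replace("IUS")): buf='BCKBTIUSK' cursor=8
After op 3 (insert('I')): buf='BCKBTIUSIK' cursor=9
After op 4 (select(2,9) replace("ZP")): buf='BCZPK' cursor=4
After op 5 (home): buf='BCZPK' cursor=0
After op 6 (select(2,5) replace("TUF")): buf='BCTUF' cursor=5
After op 7 (delete): buf='BCTUF' cursor=5
After op 8 (right): buf='BCTUF' cursor=5
After op 9 (end): buf='BCTUF' cursor=5
After op 10 (backspace): buf='BCTU' cursor=4
After op 11 (backspace): buf='BCT' cursor=3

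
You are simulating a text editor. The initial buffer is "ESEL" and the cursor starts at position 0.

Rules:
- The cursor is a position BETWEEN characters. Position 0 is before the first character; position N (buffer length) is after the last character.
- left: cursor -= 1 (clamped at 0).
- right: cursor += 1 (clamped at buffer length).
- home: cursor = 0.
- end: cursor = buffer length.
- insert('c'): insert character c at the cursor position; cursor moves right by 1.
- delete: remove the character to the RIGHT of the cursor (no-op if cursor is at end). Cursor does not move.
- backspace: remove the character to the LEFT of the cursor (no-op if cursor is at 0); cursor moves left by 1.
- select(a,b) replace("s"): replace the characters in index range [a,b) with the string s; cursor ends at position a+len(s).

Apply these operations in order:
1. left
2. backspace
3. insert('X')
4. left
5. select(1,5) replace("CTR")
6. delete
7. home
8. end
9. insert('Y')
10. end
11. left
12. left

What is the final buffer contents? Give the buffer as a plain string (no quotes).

Answer: XCTRY

Derivation:
After op 1 (left): buf='ESEL' cursor=0
After op 2 (backspace): buf='ESEL' cursor=0
After op 3 (insert('X')): buf='XESEL' cursor=1
After op 4 (left): buf='XESEL' cursor=0
After op 5 (select(1,5) replace("CTR")): buf='XCTR' cursor=4
After op 6 (delete): buf='XCTR' cursor=4
After op 7 (home): buf='XCTR' cursor=0
After op 8 (end): buf='XCTR' cursor=4
After op 9 (insert('Y')): buf='XCTRY' cursor=5
After op 10 (end): buf='XCTRY' cursor=5
After op 11 (left): buf='XCTRY' cursor=4
After op 12 (left): buf='XCTRY' cursor=3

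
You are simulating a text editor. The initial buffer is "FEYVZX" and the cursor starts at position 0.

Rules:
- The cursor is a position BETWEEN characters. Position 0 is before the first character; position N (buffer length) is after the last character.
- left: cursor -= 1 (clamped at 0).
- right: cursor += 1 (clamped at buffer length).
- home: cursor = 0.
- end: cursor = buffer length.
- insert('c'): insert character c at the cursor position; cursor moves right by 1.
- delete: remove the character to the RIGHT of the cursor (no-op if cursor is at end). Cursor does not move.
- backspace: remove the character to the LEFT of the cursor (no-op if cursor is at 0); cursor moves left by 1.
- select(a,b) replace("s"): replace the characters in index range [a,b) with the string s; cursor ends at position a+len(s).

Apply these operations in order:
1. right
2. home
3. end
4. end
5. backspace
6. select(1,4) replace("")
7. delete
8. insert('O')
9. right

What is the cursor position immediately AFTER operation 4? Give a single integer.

After op 1 (right): buf='FEYVZX' cursor=1
After op 2 (home): buf='FEYVZX' cursor=0
After op 3 (end): buf='FEYVZX' cursor=6
After op 4 (end): buf='FEYVZX' cursor=6

Answer: 6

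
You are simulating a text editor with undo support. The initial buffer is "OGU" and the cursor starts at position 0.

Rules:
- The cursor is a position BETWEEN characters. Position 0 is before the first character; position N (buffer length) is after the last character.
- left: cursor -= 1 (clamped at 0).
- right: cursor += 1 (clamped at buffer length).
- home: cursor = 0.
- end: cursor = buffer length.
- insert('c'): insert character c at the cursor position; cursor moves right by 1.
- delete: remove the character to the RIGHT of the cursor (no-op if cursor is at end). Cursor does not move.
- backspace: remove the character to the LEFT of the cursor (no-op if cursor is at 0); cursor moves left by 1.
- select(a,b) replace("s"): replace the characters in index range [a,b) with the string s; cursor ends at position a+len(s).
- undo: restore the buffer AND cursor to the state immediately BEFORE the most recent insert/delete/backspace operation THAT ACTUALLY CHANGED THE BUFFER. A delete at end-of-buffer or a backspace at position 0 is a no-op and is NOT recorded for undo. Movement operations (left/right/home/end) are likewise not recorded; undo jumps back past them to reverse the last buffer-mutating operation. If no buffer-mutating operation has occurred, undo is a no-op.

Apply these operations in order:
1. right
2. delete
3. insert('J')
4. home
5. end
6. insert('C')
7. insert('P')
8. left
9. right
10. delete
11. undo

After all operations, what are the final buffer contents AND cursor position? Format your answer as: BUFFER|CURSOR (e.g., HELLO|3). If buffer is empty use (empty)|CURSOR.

After op 1 (right): buf='OGU' cursor=1
After op 2 (delete): buf='OU' cursor=1
After op 3 (insert('J')): buf='OJU' cursor=2
After op 4 (home): buf='OJU' cursor=0
After op 5 (end): buf='OJU' cursor=3
After op 6 (insert('C')): buf='OJUC' cursor=4
After op 7 (insert('P')): buf='OJUCP' cursor=5
After op 8 (left): buf='OJUCP' cursor=4
After op 9 (right): buf='OJUCP' cursor=5
After op 10 (delete): buf='OJUCP' cursor=5
After op 11 (undo): buf='OJUC' cursor=4

Answer: OJUC|4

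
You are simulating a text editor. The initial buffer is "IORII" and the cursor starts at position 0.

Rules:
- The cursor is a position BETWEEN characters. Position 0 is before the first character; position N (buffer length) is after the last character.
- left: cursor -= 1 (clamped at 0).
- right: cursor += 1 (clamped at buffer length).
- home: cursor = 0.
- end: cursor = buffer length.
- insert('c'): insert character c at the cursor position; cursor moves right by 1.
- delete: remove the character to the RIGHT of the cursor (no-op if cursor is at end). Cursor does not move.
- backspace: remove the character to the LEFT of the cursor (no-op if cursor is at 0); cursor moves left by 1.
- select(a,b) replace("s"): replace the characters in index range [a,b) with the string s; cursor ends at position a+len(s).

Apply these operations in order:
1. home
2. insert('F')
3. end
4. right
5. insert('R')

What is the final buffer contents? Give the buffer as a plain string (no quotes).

After op 1 (home): buf='IORII' cursor=0
After op 2 (insert('F')): buf='FIORII' cursor=1
After op 3 (end): buf='FIORII' cursor=6
After op 4 (right): buf='FIORII' cursor=6
After op 5 (insert('R')): buf='FIORIIR' cursor=7

Answer: FIORIIR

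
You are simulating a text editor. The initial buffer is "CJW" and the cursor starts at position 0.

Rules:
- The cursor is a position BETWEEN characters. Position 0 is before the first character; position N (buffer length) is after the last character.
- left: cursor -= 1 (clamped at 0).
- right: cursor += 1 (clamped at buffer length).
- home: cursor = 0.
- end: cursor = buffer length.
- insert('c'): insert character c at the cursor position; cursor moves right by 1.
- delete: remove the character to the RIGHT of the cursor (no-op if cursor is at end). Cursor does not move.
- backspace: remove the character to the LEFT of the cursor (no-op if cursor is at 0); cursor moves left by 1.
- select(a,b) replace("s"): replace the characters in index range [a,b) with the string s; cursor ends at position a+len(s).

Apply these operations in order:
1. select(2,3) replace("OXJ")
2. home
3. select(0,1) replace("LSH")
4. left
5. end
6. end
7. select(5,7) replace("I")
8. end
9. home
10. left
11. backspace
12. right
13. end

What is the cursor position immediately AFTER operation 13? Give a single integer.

After op 1 (select(2,3) replace("OXJ")): buf='CJOXJ' cursor=5
After op 2 (home): buf='CJOXJ' cursor=0
After op 3 (select(0,1) replace("LSH")): buf='LSHJOXJ' cursor=3
After op 4 (left): buf='LSHJOXJ' cursor=2
After op 5 (end): buf='LSHJOXJ' cursor=7
After op 6 (end): buf='LSHJOXJ' cursor=7
After op 7 (select(5,7) replace("I")): buf='LSHJOI' cursor=6
After op 8 (end): buf='LSHJOI' cursor=6
After op 9 (home): buf='LSHJOI' cursor=0
After op 10 (left): buf='LSHJOI' cursor=0
After op 11 (backspace): buf='LSHJOI' cursor=0
After op 12 (right): buf='LSHJOI' cursor=1
After op 13 (end): buf='LSHJOI' cursor=6

Answer: 6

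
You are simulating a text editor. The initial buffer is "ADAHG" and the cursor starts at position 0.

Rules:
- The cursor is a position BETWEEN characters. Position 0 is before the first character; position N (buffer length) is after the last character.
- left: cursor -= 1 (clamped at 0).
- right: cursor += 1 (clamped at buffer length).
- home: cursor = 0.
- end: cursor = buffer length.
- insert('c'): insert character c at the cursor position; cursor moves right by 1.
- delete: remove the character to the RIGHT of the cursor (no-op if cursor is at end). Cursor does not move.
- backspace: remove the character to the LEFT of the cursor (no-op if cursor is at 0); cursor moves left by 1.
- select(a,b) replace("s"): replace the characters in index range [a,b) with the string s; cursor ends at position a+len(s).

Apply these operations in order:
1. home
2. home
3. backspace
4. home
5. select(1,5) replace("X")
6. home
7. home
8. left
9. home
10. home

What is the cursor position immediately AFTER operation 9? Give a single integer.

Answer: 0

Derivation:
After op 1 (home): buf='ADAHG' cursor=0
After op 2 (home): buf='ADAHG' cursor=0
After op 3 (backspace): buf='ADAHG' cursor=0
After op 4 (home): buf='ADAHG' cursor=0
After op 5 (select(1,5) replace("X")): buf='AX' cursor=2
After op 6 (home): buf='AX' cursor=0
After op 7 (home): buf='AX' cursor=0
After op 8 (left): buf='AX' cursor=0
After op 9 (home): buf='AX' cursor=0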